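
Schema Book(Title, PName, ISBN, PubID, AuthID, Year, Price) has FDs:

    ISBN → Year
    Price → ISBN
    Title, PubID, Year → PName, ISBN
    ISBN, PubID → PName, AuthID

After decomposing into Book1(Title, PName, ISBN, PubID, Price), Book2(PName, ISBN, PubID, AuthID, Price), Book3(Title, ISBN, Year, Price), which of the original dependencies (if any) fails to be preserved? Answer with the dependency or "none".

Title, PubID, Year → PName, ISBN

Check Title, PubID, Year → PName, ISBN: no single fragment contains all of {Title, PName, ISBN, PubID, Year}, and the restricted closure of {Title, PubID, Year} across the fragments never reaches {PName, ISBN}.
ISBN → Year is preserved.
Price → ISBN is preserved.
ISBN, PubID → PName, AuthID is preserved.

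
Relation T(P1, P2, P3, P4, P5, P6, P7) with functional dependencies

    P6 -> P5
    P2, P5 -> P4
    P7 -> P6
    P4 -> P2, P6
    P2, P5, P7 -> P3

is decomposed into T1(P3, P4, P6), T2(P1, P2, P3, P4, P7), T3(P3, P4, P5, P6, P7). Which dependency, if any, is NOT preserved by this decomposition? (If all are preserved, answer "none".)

Check P2, P5 → P4: no single fragment contains all of {P2, P4, P5}, and the restricted closure of {P2, P5} across the fragments never reaches {P4}.
P6 → P5 is preserved.
P7 → P6 is preserved.
P4 → P2, P6 is preserved.
P2, P5, P7 → P3 is preserved.

P2, P5 -> P4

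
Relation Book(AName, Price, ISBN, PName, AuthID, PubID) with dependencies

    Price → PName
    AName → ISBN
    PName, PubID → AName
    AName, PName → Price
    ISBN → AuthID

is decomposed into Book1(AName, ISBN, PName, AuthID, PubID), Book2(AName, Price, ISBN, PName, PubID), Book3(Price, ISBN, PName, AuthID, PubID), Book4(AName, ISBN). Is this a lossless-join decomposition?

Chase test. Columns are AName, Price, ISBN, PName, AuthID, PubID; row i has aⱼ where attribute j ∈ Booki, else bᵢⱼ.
Initial tableau (one row per fragment):
  row 1: a1 b12 a3 a4 a5 a6
  row 2: a1 a2 a3 a4 b25 a6
  row 3: b31 a2 a3 a4 a5 a6
  row 4: a1 b42 a3 b44 b45 b46
Rows 1 and 3 agree on PName, PubID; apply PName, PubID→AName and equate their AName entries.
Rows 1 and 2 agree on AName, PName; apply AName, PName→Price and equate their Price entries.
Rows 1 and 2 agree on ISBN; apply ISBN→AuthID and equate their AuthID entries.
Rows 1 and 4 agree on ISBN; apply ISBN→AuthID and equate their AuthID entries.
Row 1 is now all distinguished symbols — the join is lossless.

Yes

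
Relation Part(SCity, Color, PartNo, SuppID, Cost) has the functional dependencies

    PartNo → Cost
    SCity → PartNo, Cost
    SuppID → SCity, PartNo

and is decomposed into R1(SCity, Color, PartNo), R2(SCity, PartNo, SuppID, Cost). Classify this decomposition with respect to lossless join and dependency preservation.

Lossless test: (SCity, PartNo)⁺ = {SCity, PartNo, Cost}, which is a superkey of neither fragment — lossy.
Dependency preservation: every FD's attributes lie within a single fragment, so each can be enforced locally — preserved.

lossy but dependency-preserving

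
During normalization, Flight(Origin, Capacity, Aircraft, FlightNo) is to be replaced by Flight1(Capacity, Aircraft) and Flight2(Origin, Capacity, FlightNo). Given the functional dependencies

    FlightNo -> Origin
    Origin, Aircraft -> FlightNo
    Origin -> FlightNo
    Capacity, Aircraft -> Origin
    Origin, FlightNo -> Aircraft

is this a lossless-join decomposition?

No

Common attributes: Flight1 ∩ Flight2 = {Capacity}.
No dependency enlarges {Capacity}, so (Capacity)⁺ = {Capacity}.
The closure contains neither all of Flight1 = {Capacity, Aircraft} nor all of Flight2 = {Origin, Capacity, FlightNo}, so the common attributes are not a superkey of either fragment. The join is lossy.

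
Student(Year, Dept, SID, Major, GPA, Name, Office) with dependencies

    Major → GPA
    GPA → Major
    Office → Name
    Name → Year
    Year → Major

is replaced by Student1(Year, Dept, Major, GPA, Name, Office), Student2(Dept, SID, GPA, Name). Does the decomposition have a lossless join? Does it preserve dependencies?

lossy but dependency-preserving

Lossless test: (Dept, GPA, Name)⁺ = {Year, Dept, Major, GPA, Name}, which is a superkey of neither fragment — lossy.
Dependency preservation: every FD's attributes lie within a single fragment, so each can be enforced locally — preserved.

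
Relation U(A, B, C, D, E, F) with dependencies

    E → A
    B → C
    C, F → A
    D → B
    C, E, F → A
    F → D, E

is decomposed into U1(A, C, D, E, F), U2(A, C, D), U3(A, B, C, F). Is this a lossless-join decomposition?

Yes

Chase test. Columns are A, B, C, D, E, F; row i has aⱼ where attribute j ∈ Ui, else bᵢⱼ.
Initial tableau (one row per fragment):
  row 1: a1 b12 a3 a4 a5 a6
  row 2: a1 b22 a3 a4 b25 b26
  row 3: a1 a2 a3 b34 b35 a6
Rows 1 and 2 agree on D; apply D→B and equate their B entries.
Rows 1 and 3 agree on F; apply F→D, E and equate their D, E entries.
Rows 1 and 3 agree on D; apply D→B and equate their B entries.
Row 1 is now all distinguished symbols — the join is lossless.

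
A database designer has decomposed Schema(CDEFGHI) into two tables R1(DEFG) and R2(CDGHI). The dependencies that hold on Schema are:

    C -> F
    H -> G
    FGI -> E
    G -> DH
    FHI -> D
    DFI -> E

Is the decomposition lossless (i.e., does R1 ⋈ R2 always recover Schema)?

No

Common attributes: R1 ∩ R2 = {DG}.
Closure of {DG}: G → DH applies, adding H. So (DG)⁺ = {DGH}.
The closure contains neither all of R1 = {DEFG} nor all of R2 = {CDGHI}, so the common attributes are not a superkey of either fragment. The join is lossy.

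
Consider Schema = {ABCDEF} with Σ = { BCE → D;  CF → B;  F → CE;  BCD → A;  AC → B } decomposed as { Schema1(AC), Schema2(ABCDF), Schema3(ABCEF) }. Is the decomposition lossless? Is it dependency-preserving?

lossless but not dependency-preserving

Lossless test (chase): Rows 2 and 3 agree on F; apply F→CE and equate their CE entries. Rows 1 and 2 agree on AC; apply AC→B and equate their B entries. Rows 2 and 3 agree on BCE; apply BCE→D and equate their D entries. Row 2 is now all distinguished symbols — the join is lossless.
Dependency preservation: the restricted closure of {BCE} across the fragments never reaches {D}, so BCE → D cannot be enforced without a join — not preserved.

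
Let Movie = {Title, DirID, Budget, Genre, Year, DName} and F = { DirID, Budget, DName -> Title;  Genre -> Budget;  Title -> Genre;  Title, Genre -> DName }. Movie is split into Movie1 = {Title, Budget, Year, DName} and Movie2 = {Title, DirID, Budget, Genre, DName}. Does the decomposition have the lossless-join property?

Common attributes: Movie1 ∩ Movie2 = {Title, Budget, DName}.
Closure of {Title, Budget, DName}: Title → Genre applies, adding Genre. So (Title, Budget, DName)⁺ = {Title, Budget, Genre, DName}.
The closure contains neither all of Movie1 = {Title, Budget, Year, DName} nor all of Movie2 = {Title, DirID, Budget, Genre, DName}, so the common attributes are not a superkey of either fragment. The join is lossy.

No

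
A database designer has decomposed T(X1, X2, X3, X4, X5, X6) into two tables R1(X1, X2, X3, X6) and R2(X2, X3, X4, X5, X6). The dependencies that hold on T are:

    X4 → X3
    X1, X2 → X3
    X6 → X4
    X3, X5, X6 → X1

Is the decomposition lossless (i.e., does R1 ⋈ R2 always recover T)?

No

Common attributes: R1 ∩ R2 = {X2, X3, X6}.
Closure of {X2, X3, X6}: X6 → X4 applies, adding X4. So (X2, X3, X6)⁺ = {X2, X3, X4, X6}.
The closure contains neither all of R1 = {X1, X2, X3, X6} nor all of R2 = {X2, X3, X4, X5, X6}, so the common attributes are not a superkey of either fragment. The join is lossy.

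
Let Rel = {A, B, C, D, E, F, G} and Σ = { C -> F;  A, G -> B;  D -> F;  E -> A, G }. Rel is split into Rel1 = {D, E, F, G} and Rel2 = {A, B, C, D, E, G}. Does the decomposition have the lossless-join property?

Common attributes: Rel1 ∩ Rel2 = {D, E, G}.
Closure of {D, E, G}: D → F applies, adding F; E → A, G applies, adding A; A, G → B applies, adding B. So (D, E, G)⁺ = {A, B, D, E, F, G}.
This closure contains every attribute of Rel1, so Rel1 ∩ Rel2 → Rel1. The join is lossless.

Yes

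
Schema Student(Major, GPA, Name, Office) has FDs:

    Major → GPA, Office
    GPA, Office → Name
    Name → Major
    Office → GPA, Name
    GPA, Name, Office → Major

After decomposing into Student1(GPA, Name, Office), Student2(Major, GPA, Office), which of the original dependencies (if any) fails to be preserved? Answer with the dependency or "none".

none

Major → GPA, Office lies within Student2.
GPA, Office → Name lies within Student1.
Name → Major: restricted closure across fragments reaches Major.
Office → GPA, Name lies within Student1.
GPA, Name, Office → Major: restricted closure across fragments reaches Major.
Every dependency is enforceable on the fragments, so the decomposition is dependency-preserving.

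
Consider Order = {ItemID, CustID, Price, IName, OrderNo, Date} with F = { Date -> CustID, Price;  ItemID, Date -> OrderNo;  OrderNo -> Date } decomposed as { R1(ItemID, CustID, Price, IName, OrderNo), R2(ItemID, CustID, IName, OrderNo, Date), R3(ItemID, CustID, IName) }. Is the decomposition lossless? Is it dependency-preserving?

lossless but not dependency-preserving

Lossless test (chase): Rows 1 and 2 agree on OrderNo; apply OrderNo→Date and equate their Date entries. Rows 1 and 2 agree on Date; apply Date→CustID, Price and equate their CustID, Price entries. Row 1 is now all distinguished symbols — the join is lossless.
Dependency preservation: the restricted closure of {Date} across the fragments never reaches {CustID, Price}, so Date → CustID, Price cannot be enforced without a join — not preserved.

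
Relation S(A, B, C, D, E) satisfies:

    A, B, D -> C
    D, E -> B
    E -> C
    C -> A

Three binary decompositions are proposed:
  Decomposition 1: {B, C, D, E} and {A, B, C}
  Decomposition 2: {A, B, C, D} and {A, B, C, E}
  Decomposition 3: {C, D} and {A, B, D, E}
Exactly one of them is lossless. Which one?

Decomposition 1

Decomposition 1: common = {B, C}, closure = {A, B, C} → lossless.
Decomposition 2: common = {A, B, C}, closure = {A, B, C} → lossy.
Decomposition 3: common = {D}, closure = {D} → lossy.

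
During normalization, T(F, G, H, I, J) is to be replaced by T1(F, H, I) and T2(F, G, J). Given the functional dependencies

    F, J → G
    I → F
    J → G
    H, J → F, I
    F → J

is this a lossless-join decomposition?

Common attributes: T1 ∩ T2 = {F}.
Closure of {F}: F → J applies, adding J; F, J → G applies, adding G. So (F)⁺ = {F, G, J}.
This closure contains every attribute of T2, so T1 ∩ T2 → T2. The join is lossless.

Yes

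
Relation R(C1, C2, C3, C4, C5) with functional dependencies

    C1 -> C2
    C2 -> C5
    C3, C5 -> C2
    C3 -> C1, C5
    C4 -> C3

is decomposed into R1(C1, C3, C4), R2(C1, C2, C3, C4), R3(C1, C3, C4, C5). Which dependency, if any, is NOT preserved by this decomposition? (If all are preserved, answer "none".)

Check C2 → C5: no single fragment contains all of {C2, C5}, and the restricted closure of {C2} across the fragments never reaches {C5}.
C1 → C2 is preserved.
C3, C5 → C2 is preserved.
C3 → C1, C5 is preserved.
C4 → C3 is preserved.

C2 -> C5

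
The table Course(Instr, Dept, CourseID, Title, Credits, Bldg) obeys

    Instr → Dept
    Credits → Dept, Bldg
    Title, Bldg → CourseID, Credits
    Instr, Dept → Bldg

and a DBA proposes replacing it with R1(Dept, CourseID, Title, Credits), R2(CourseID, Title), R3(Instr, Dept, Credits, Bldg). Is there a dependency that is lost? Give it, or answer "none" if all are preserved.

Check Title, Bldg → CourseID, Credits: no single fragment contains all of {CourseID, Title, Credits, Bldg}, and the restricted closure of {Title, Bldg} across the fragments never reaches {CourseID, Credits}.
Instr → Dept is preserved.
Credits → Dept, Bldg is preserved.
Instr, Dept → Bldg is preserved.

Title, Bldg → CourseID, Credits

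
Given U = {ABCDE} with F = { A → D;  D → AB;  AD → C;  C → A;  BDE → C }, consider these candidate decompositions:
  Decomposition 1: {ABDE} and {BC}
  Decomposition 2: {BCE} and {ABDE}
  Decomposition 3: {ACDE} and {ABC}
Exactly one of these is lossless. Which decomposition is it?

Decomposition 3

Decomposition 1: common = {B}, closure = {B} → lossy.
Decomposition 2: common = {BE}, closure = {BE} → lossy.
Decomposition 3: common = {AC}, closure = {ABCD} → lossless.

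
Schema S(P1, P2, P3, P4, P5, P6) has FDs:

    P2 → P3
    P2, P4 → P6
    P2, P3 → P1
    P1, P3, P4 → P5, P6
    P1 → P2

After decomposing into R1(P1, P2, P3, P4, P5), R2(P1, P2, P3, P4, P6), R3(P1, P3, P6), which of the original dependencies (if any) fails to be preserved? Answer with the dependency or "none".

none

P2 → P3 lies within R1.
P2, P4 → P6 lies within R2.
P2, P3 → P1 lies within R1.
P1, P3, P4 → P5, P6: restricted closure across fragments reaches P5, P6.
P1 → P2 lies within R1.
Every dependency is enforceable on the fragments, so the decomposition is dependency-preserving.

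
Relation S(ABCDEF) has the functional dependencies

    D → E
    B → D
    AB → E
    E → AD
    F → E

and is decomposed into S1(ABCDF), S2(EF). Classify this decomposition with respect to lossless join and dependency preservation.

lossless but not dependency-preserving

Lossless test: (F)⁺ = {ADEF}, which contains all of one fragment — lossless.
Dependency preservation: the restricted closure of {D} across the fragments never reaches {E}, so D → E cannot be enforced without a join — not preserved.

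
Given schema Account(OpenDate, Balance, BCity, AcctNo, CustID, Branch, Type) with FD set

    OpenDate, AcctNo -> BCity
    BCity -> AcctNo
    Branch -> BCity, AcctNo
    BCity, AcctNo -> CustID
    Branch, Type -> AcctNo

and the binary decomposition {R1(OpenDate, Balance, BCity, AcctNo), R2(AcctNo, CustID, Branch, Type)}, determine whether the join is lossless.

Common attributes: R1 ∩ R2 = {AcctNo}.
No dependency enlarges {AcctNo}, so (AcctNo)⁺ = {AcctNo}.
The closure contains neither all of R1 = {OpenDate, Balance, BCity, AcctNo} nor all of R2 = {AcctNo, CustID, Branch, Type}, so the common attributes are not a superkey of either fragment. The join is lossy.

No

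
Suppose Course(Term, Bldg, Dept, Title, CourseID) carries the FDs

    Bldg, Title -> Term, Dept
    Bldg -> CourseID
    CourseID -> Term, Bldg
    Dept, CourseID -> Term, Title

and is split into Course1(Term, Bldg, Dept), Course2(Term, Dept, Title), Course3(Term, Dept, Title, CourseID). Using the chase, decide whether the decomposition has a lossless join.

Chase test. Columns are Term, Bldg, Dept, Title, CourseID; row i has aⱼ where attribute j ∈ Coursei, else bᵢⱼ.
Initial tableau (one row per fragment):
  row 1: a1 a2 a3 b14 b15
  row 2: a1 b22 a3 a4 b25
  row 3: a1 b32 a3 a4 a5
No row becomes fully distinguished — the join is lossy.

No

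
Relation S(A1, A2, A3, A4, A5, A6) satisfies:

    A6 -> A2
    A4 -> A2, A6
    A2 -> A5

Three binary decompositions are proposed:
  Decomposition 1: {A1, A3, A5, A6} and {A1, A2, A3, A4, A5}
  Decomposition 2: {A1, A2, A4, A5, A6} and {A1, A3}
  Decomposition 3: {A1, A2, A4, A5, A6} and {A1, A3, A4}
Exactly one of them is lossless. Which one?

Decomposition 1: common = {A1, A3, A5}, closure = {A1, A3, A5} → lossy.
Decomposition 2: common = {A1}, closure = {A1} → lossy.
Decomposition 3: common = {A1, A4}, closure = {A1, A2, A4, A5, A6} → lossless.

Decomposition 3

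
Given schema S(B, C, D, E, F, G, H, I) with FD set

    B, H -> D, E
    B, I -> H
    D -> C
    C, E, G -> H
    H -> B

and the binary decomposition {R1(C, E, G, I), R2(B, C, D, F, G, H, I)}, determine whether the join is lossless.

No

Common attributes: R1 ∩ R2 = {C, G, I}.
No dependency enlarges {C, G, I}, so (C, G, I)⁺ = {C, G, I}.
The closure contains neither all of R1 = {C, E, G, I} nor all of R2 = {B, C, D, F, G, H, I}, so the common attributes are not a superkey of either fragment. The join is lossy.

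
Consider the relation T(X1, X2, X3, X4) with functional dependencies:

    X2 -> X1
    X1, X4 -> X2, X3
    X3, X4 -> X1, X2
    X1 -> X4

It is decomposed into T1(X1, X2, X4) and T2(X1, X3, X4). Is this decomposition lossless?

Common attributes: T1 ∩ T2 = {X1, X4}.
Closure of {X1, X4}: X1, X4 → X2, X3 applies, adding X2, X3. So (X1, X4)⁺ = {X1, X2, X3, X4}.
This closure contains every attribute of T1, so T1 ∩ T2 → T1. The join is lossless.

Yes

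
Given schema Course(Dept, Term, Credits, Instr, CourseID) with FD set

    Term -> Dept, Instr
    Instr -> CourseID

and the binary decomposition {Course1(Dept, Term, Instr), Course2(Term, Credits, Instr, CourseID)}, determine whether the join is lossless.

Yes

Common attributes: Course1 ∩ Course2 = {Term, Instr}.
Closure of {Term, Instr}: Term → Dept, Instr applies, adding Dept; Instr → CourseID applies, adding CourseID. So (Term, Instr)⁺ = {Dept, Term, Instr, CourseID}.
This closure contains every attribute of Course1, so Course1 ∩ Course2 → Course1. The join is lossless.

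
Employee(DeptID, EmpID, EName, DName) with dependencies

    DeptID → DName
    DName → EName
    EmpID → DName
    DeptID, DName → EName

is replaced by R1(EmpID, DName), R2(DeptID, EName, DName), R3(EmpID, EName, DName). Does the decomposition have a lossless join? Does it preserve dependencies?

Lossless test (chase): Rows 1 and 2 agree on DName; apply DName→EName and equate their EName entries. No row becomes fully distinguished — the join is lossy.
Dependency preservation: every FD's attributes lie within a single fragment, so each can be enforced locally — preserved.

lossy but dependency-preserving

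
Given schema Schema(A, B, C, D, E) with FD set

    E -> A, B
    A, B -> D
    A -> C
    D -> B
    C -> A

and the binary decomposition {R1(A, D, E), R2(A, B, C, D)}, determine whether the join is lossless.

Common attributes: R1 ∩ R2 = {A, D}.
Closure of {A, D}: A → C applies, adding C; D → B applies, adding B. So (A, D)⁺ = {A, B, C, D}.
This closure contains every attribute of R2, so R1 ∩ R2 → R2. The join is lossless.

Yes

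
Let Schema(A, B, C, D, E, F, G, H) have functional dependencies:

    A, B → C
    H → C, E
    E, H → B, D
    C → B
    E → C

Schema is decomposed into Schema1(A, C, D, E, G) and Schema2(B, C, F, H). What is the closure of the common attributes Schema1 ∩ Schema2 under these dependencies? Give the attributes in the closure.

B, C

Schema1 ∩ Schema2 = {C}.
C → B applies, adding B
Closure: {B, C}.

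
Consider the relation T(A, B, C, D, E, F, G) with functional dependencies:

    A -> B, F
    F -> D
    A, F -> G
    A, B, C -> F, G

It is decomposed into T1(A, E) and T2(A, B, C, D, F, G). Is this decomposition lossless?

No

Common attributes: T1 ∩ T2 = {A}.
Closure of {A}: A → B, F applies, adding B, F; F → D applies, adding D; A, F → G applies, adding G. So (A)⁺ = {A, B, D, F, G}.
The closure contains neither all of T1 = {A, E} nor all of T2 = {A, B, C, D, F, G}, so the common attributes are not a superkey of either fragment. The join is lossy.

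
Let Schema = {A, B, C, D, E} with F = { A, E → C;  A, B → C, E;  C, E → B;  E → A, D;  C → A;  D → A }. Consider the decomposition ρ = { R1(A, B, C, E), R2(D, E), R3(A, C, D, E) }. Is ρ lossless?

Chase test. Columns are A, B, C, D, E; row i has aⱼ where attribute j ∈ Ri, else bᵢⱼ.
Initial tableau (one row per fragment):
  row 1: a1 a2 a3 b14 a5
  row 2: b21 b22 b23 a4 a5
  row 3: a1 b32 a3 a4 a5
Rows 1 and 3 agree on C, E; apply C, E→B and equate their B entries.
Rows 1 and 2 agree on E; apply E→A, D and equate their A, D entries.
Rows 1 and 2 agree on A, E; apply A, E→C and equate their C entries.
Rows 1 and 2 agree on C, E; apply C, E→B and equate their B entries.
Row 1 is now all distinguished symbols — the join is lossless.

Yes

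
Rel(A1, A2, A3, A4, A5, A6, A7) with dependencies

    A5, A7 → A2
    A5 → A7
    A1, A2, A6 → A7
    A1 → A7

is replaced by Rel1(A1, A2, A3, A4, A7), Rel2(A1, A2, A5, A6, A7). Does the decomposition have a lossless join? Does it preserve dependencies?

Lossless test: (A1, A2, A7)⁺ = {A1, A2, A7}, which is a superkey of neither fragment — lossy.
Dependency preservation: every FD's attributes lie within a single fragment, so each can be enforced locally — preserved.

lossy but dependency-preserving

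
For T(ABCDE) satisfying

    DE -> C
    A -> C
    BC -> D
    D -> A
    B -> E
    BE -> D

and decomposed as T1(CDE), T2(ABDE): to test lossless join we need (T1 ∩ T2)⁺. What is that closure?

T1 ∩ T2 = {DE}.
DE → C applies, adding C
D → A applies, adding A
Closure: {ACDE}.

ACDE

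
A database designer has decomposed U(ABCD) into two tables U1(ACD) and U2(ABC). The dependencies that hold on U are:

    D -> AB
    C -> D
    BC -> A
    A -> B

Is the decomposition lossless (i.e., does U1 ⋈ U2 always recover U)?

Yes

Common attributes: U1 ∩ U2 = {AC}.
Closure of {AC}: C → D applies, adding D; A → B applies, adding B. So (AC)⁺ = {ABCD}.
This closure contains every attribute of U1, so U1 ∩ U2 → U1. The join is lossless.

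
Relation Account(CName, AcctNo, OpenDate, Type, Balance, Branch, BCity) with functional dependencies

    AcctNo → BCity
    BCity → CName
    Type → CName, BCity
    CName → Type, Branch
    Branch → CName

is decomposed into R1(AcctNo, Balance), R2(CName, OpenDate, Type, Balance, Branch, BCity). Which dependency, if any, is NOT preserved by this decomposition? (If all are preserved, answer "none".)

Check AcctNo → BCity: no single fragment contains all of {AcctNo, BCity}, and the restricted closure of {AcctNo} across the fragments never reaches {BCity}.
BCity → CName is preserved.
Type → CName, BCity is preserved.
CName → Type, Branch is preserved.
Branch → CName is preserved.

AcctNo → BCity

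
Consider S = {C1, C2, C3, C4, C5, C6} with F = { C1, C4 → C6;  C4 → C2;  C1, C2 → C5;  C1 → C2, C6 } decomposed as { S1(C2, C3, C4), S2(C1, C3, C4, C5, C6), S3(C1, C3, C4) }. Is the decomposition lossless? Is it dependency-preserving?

lossless but not dependency-preserving

Lossless test (chase): Rows 2 and 3 agree on C1, C4; apply C1, C4→C6 and equate their C6 entries. Rows 1 and 2 agree on C4; apply C4→C2 and equate their C2 entries. Rows 1 and 3 agree on C4; apply C4→C2 and equate their C2 entries. Rows 2 and 3 agree on C1, C2; apply C1, C2→C5 and equate their C5 entries. Row 2 is now all distinguished symbols — the join is lossless.
Dependency preservation: the restricted closure of {C1} across the fragments never reaches {C2, C6}, so C1 → C2, C6 cannot be enforced without a join — not preserved.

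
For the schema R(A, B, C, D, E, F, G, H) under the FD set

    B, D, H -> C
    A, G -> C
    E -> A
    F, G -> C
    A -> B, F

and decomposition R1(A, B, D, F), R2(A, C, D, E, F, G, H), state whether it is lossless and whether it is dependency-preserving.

lossless but not dependency-preserving

Lossless test: (A, D, F)⁺ = {A, B, D, F}, which contains all of one fragment — lossless.
Dependency preservation: the restricted closure of {B, D, H} across the fragments never reaches {C}, so B, D, H → C cannot be enforced without a join — not preserved.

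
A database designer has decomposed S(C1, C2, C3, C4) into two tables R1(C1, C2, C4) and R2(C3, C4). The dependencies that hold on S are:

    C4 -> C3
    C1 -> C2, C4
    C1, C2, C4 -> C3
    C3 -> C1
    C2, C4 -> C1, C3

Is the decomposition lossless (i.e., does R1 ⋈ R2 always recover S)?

Yes

Common attributes: R1 ∩ R2 = {C4}.
Closure of {C4}: C4 → C3 applies, adding C3; C3 → C1 applies, adding C1; C1 → C2, C4 applies, adding C2. So (C4)⁺ = {C1, C2, C3, C4}.
This closure contains every attribute of R1, so R1 ∩ R2 → R1. The join is lossless.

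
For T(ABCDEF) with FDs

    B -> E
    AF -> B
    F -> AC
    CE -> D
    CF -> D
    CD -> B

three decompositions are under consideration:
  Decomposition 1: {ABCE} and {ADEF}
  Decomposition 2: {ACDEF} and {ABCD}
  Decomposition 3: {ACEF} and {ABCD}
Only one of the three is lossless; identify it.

Decomposition 2

Decomposition 1: common = {AE}, closure = {AE} → lossy.
Decomposition 2: common = {ACD}, closure = {ABCDE} → lossless.
Decomposition 3: common = {AC}, closure = {AC} → lossy.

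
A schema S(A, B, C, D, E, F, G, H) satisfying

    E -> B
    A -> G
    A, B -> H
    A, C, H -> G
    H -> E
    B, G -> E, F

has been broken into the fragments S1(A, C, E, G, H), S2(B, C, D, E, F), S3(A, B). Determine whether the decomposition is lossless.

Chase test. Columns are A, B, C, D, E, F, G, H; row i has aⱼ where attribute j ∈ Si, else bᵢⱼ.
Initial tableau (one row per fragment):
  row 1: a1 b12 a3 b14 a5 b16 a7 a8
  row 2: b21 a2 a3 a4 a5 a6 b27 b28
  row 3: a1 a2 b33 b34 b35 b36 b37 b38
Rows 1 and 2 agree on E; apply E→B and equate their B entries.
Rows 1 and 3 agree on A; apply A→G and equate their G entries.
Rows 1 and 3 agree on A, B; apply A, B→H and equate their H entries.
Rows 1 and 3 agree on H; apply H→E and equate their E entries.
Rows 1 and 3 agree on B, G; apply B, G→E, F and equate their E, F entries.
No row becomes fully distinguished — the join is lossy.

No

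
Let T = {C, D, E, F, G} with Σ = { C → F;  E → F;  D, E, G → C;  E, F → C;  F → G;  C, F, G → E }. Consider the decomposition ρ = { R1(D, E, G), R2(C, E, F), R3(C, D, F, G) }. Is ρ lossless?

Chase test. Columns are C, D, E, F, G; row i has aⱼ where attribute j ∈ Ri, else bᵢⱼ.
Initial tableau (one row per fragment):
  row 1: b11 a2 a3 b14 a5
  row 2: a1 b22 a3 a4 b25
  row 3: a1 a2 b33 a4 a5
Rows 1 and 2 agree on E; apply E→F and equate their F entries.
Rows 1 and 2 agree on E, F; apply E, F→C and equate their C entries.
Rows 1 and 2 agree on F; apply F→G and equate their G entries.
Rows 1 and 3 agree on C, F, G; apply C, F, G→E and equate their E entries.
Row 1 is now all distinguished symbols — the join is lossless.

Yes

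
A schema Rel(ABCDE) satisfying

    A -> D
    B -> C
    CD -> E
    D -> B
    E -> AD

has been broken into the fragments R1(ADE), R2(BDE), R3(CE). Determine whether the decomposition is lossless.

Chase test. Columns are ABCDE; row i has aⱼ where attribute j ∈ Ri, else bᵢⱼ.
Initial tableau (one row per fragment):
  row 1: a1 b12 b13 a4 a5
  row 2: b21 a2 b23 a4 a5
  row 3: b31 b32 a3 b34 a5
Rows 1 and 2 agree on D; apply D→B and equate their B entries.
Rows 1 and 2 agree on E; apply E→AD and equate their AD entries.
Rows 1 and 3 agree on E; apply E→AD and equate their AD entries.
Rows 1 and 2 agree on B; apply B→C and equate their C entries.
Rows 1 and 3 agree on D; apply D→B and equate their B entries.
Rows 1 and 3 agree on B; apply B→C and equate their C entries.
Row 1 is now all distinguished symbols — the join is lossless.

Yes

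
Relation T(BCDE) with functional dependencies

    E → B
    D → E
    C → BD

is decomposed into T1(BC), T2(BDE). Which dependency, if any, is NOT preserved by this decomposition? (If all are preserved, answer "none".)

C → BD

Check C → BD: no single fragment contains all of {BCD}, and the restricted closure of {C} across the fragments never reaches {BD}.
E → B is preserved.
D → E is preserved.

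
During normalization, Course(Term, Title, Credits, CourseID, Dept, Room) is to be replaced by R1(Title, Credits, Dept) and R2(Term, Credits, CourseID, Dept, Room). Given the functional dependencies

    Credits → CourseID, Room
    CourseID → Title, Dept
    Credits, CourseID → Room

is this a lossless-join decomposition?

Common attributes: R1 ∩ R2 = {Credits, Dept}.
Closure of {Credits, Dept}: Credits → CourseID, Room applies, adding CourseID, Room; CourseID → Title, Dept applies, adding Title. So (Credits, Dept)⁺ = {Title, Credits, CourseID, Dept, Room}.
This closure contains every attribute of R1, so R1 ∩ R2 → R1. The join is lossless.

Yes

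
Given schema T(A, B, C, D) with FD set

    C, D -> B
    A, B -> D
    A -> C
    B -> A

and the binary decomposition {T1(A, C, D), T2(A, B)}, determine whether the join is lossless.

Common attributes: T1 ∩ T2 = {A}.
Closure of {A}: A → C applies, adding C. So (A)⁺ = {A, C}.
The closure contains neither all of T1 = {A, C, D} nor all of T2 = {A, B}, so the common attributes are not a superkey of either fragment. The join is lossy.

No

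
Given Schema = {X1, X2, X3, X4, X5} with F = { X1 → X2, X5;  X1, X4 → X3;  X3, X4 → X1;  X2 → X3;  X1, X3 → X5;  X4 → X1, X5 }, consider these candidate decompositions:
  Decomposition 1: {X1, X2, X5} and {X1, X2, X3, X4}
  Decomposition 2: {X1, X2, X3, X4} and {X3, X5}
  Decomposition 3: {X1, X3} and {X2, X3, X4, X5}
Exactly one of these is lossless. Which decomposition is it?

Decomposition 1

Decomposition 1: common = {X1, X2}, closure = {X1, X2, X3, X5} → lossless.
Decomposition 2: common = {X3}, closure = {X3} → lossy.
Decomposition 3: common = {X3}, closure = {X3} → lossy.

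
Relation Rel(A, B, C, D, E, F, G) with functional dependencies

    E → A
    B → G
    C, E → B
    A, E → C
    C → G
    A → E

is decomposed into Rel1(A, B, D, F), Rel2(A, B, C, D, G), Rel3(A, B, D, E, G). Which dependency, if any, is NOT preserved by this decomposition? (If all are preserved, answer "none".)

none

E → A lies within Rel3.
B → G lies within Rel2.
C, E → B: restricted closure across fragments reaches B.
A, E → C: restricted closure across fragments reaches C.
C → G lies within Rel2.
A → E lies within Rel3.
Every dependency is enforceable on the fragments, so the decomposition is dependency-preserving.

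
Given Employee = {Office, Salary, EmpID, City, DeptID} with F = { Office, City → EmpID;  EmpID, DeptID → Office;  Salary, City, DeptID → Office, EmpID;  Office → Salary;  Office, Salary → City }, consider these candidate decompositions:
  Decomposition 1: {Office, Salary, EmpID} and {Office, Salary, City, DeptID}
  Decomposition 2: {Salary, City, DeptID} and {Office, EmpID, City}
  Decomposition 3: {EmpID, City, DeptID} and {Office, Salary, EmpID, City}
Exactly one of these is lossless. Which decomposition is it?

Decomposition 1: common = {Office, Salary}, closure = {Office, Salary, EmpID, City} → lossless.
Decomposition 2: common = {City}, closure = {City} → lossy.
Decomposition 3: common = {EmpID, City}, closure = {EmpID, City} → lossy.

Decomposition 1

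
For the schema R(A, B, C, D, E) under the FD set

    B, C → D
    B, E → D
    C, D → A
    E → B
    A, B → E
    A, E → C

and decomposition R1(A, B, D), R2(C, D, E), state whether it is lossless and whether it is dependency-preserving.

lossy and not dependency-preserving

Lossless test: (D)⁺ = {D}, which is a superkey of neither fragment — lossy.
Dependency preservation: the restricted closure of {B, C} across the fragments never reaches {D}, so B, C → D cannot be enforced without a join — not preserved.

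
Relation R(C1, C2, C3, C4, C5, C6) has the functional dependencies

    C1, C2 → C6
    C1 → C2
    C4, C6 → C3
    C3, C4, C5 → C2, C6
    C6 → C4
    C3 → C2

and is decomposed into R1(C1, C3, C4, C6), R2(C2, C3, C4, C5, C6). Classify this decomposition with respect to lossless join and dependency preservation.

Lossless test: (C3, C4, C6)⁺ = {C2, C3, C4, C6}, which is a superkey of neither fragment — lossy.
Dependency preservation: C1, C2 → C6; C1 → C2 are not contained in any single fragment, but the restricted closure of each left-hand side across the fragments still reaches the right-hand side; the remaining FDs each lie inside some fragment. All dependencies are preserved.

lossy but dependency-preserving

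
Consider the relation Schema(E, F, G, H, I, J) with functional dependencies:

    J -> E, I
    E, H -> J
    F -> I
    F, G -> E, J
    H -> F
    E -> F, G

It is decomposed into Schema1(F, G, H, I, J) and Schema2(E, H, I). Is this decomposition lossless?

Common attributes: Schema1 ∩ Schema2 = {H, I}.
Closure of {H, I}: H → F applies, adding F. So (H, I)⁺ = {F, H, I}.
The closure contains neither all of Schema1 = {F, G, H, I, J} nor all of Schema2 = {E, H, I}, so the common attributes are not a superkey of either fragment. The join is lossy.

No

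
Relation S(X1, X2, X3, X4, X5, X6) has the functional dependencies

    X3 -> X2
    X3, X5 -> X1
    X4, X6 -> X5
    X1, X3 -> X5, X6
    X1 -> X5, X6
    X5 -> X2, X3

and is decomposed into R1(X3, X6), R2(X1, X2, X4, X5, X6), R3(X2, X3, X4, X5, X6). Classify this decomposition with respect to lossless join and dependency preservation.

lossless and dependency-preserving

Lossless test (chase): Rows 1 and 3 agree on X3; apply X3→X2 and equate their X2 entries. Rows 2 and 3 agree on X5; apply X5→X2, X3 and equate their X2, X3 entries. Rows 2 and 3 agree on X3, X5; apply X3, X5→X1 and equate their X1 entries. Row 2 is now all distinguished symbols — the join is lossless.
Dependency preservation: X3, X5 → X1; X1, X3 → X5, X6 are not contained in any single fragment, but the restricted closure of each left-hand side across the fragments still reaches the right-hand side; the remaining FDs each lie inside some fragment. All dependencies are preserved.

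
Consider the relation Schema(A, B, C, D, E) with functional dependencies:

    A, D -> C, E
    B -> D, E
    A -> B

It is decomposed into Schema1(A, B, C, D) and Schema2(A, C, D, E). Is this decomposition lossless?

Common attributes: Schema1 ∩ Schema2 = {A, C, D}.
Closure of {A, C, D}: A, D → C, E applies, adding E; A → B applies, adding B. So (A, C, D)⁺ = {A, B, C, D, E}.
This closure contains every attribute of Schema1, so Schema1 ∩ Schema2 → Schema1. The join is lossless.

Yes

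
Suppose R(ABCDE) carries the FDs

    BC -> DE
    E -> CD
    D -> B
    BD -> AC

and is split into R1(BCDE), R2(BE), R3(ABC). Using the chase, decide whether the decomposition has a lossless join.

Yes

Chase test. Columns are ABCDE; row i has aⱼ where attribute j ∈ Ri, else bᵢⱼ.
Initial tableau (one row per fragment):
  row 1: b11 a2 a3 a4 a5
  row 2: b21 a2 b23 b24 a5
  row 3: a1 a2 a3 b34 b35
Rows 1 and 3 agree on BC; apply BC→DE and equate their DE entries.
Rows 1 and 2 agree on E; apply E→CD and equate their CD entries.
Rows 1 and 2 agree on BD; apply BD→AC and equate their AC entries.
Rows 1 and 3 agree on BD; apply BD→AC and equate their AC entries.
Row 1 is now all distinguished symbols — the join is lossless.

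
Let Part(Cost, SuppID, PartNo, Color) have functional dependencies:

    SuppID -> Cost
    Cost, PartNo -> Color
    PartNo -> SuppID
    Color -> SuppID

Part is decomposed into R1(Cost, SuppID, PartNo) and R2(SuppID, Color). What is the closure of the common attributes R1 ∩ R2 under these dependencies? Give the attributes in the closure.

R1 ∩ R2 = {SuppID}.
SuppID → Cost applies, adding Cost
Closure: {Cost, SuppID}.

Cost, SuppID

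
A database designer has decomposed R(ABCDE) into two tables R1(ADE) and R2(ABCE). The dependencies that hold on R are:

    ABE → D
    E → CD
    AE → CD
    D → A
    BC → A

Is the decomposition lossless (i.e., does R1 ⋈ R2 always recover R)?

Common attributes: R1 ∩ R2 = {AE}.
Closure of {AE}: E → CD applies, adding CD. So (AE)⁺ = {ACDE}.
This closure contains every attribute of R1, so R1 ∩ R2 → R1. The join is lossless.

Yes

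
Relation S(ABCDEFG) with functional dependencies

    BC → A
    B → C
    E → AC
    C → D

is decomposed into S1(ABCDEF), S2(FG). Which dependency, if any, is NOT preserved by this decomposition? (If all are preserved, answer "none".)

none

BC → A lies within S1.
B → C lies within S1.
E → AC lies within S1.
C → D lies within S1.
Every dependency is enforceable on the fragments, so the decomposition is dependency-preserving.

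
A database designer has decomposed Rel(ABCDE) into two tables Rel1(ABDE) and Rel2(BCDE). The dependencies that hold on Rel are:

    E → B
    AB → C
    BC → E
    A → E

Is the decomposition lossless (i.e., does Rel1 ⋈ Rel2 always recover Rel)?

No

Common attributes: Rel1 ∩ Rel2 = {BDE}.
No dependency enlarges {BDE}, so (BDE)⁺ = {BDE}.
The closure contains neither all of Rel1 = {ABDE} nor all of Rel2 = {BCDE}, so the common attributes are not a superkey of either fragment. The join is lossy.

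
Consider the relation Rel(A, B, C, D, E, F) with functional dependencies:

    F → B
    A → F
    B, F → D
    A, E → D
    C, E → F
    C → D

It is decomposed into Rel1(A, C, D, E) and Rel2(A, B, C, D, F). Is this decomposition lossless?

Common attributes: Rel1 ∩ Rel2 = {A, C, D}.
Closure of {A, C, D}: A → F applies, adding F; F → B applies, adding B. So (A, C, D)⁺ = {A, B, C, D, F}.
This closure contains every attribute of Rel2, so Rel1 ∩ Rel2 → Rel2. The join is lossless.

Yes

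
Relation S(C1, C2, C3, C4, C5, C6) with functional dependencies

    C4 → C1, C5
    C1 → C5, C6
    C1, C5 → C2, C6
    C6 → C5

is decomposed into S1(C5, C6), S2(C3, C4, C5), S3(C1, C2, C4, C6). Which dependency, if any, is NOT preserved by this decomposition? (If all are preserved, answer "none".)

none

C4 → C1, C5: restricted closure across fragments reaches C1, C5.
C1 → C5, C6: restricted closure across fragments reaches C5, C6.
C1, C5 → C2, C6: restricted closure across fragments reaches C2, C6.
C6 → C5 lies within S1.
Every dependency is enforceable on the fragments, so the decomposition is dependency-preserving.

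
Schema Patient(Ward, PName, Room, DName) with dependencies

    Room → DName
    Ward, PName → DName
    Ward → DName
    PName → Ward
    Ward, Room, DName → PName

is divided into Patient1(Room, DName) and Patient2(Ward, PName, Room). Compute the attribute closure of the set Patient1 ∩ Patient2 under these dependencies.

Room, DName

Patient1 ∩ Patient2 = {Room}.
Room → DName applies, adding DName
Closure: {Room, DName}.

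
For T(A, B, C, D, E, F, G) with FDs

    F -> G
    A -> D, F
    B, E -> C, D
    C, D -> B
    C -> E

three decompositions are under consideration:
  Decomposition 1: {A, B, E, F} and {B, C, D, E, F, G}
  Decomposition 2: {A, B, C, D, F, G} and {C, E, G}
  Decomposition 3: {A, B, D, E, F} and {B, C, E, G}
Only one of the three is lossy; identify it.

Decomposition 1: common = {B, E, F}, closure = {B, C, D, E, F, G} → lossless.
Decomposition 2: common = {C, G}, closure = {C, E, G} → lossless.
Decomposition 3: common = {B, E}, closure = {B, C, D, E} → lossy.

Decomposition 3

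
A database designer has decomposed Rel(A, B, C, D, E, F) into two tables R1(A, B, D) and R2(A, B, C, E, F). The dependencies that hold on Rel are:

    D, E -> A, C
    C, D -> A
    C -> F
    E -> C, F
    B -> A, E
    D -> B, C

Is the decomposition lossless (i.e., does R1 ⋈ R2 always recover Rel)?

Common attributes: R1 ∩ R2 = {A, B}.
Closure of {A, B}: B → A, E applies, adding E; E → C, F applies, adding C, F. So (A, B)⁺ = {A, B, C, E, F}.
This closure contains every attribute of R2, so R1 ∩ R2 → R2. The join is lossless.

Yes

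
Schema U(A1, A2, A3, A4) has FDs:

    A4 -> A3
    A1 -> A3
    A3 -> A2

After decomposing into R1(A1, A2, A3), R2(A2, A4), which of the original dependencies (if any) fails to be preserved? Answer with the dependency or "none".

A4 -> A3

Check A4 → A3: no single fragment contains all of {A3, A4}, and the restricted closure of {A4} across the fragments never reaches {A3}.
A1 → A3 is preserved.
A3 → A2 is preserved.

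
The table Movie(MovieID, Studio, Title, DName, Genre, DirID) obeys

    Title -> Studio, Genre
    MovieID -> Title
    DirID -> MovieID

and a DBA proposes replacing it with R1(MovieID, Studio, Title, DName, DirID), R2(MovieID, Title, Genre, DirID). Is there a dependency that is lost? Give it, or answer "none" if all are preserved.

none

Title → Studio, Genre: restricted closure across fragments reaches Studio, Genre.
MovieID → Title lies within R1.
DirID → MovieID lies within R1.
Every dependency is enforceable on the fragments, so the decomposition is dependency-preserving.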